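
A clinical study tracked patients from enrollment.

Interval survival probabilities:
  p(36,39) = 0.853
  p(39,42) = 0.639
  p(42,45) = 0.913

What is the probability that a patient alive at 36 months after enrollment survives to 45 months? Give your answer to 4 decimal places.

P(survive 36→45) = 0.853 × 0.639 × 0.913.
= 0.497646.

0.4976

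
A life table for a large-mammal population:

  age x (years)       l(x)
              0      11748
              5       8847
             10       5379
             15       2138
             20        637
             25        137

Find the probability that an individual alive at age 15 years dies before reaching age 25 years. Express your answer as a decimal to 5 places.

P(die before 25 | alive at 15) = 1 − l(25)/l(15) = 1 − 137/2138 = (2001)/2138 = 0.935921.

0.93592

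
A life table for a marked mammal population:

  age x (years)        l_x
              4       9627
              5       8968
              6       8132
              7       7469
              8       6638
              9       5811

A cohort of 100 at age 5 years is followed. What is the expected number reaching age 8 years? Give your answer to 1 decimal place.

74.0

The relevant probability is 6638/8968 = 0.740187.
Expected number = 100 × 0.740187 = 74.0.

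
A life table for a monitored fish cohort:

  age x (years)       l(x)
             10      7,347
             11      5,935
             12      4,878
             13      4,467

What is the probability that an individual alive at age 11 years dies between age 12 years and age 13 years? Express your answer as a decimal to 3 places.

This is the probability of reaching 12 but not 13, conditional on being alive at 11: (l(12) − l(13)) / l(11).
= (4,878 − 4,467) / 5,935 = 411 / 5,935 = 0.069250.

0.069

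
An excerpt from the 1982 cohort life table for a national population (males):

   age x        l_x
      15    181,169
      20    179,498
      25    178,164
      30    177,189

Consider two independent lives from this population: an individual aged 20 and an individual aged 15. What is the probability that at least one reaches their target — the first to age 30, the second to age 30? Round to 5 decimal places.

p₁ = l_30/l_20 = 177,189/179,498 = 0.987136; p₂ = l_30/l_15 = 177,189/181,169 = 0.978032.
P(at least one) = 1 − (1−p₁)(1−p₂) = 1 − 0.012864 × 0.021968 = 0.999717.

0.99972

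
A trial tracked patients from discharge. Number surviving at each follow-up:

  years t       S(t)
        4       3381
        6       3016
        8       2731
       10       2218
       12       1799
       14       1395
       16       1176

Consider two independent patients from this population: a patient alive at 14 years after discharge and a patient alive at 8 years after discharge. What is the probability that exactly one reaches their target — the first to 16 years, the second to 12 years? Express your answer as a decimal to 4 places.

0.3911

p₁ = S(16)/S(14) = 1176/1395 = 0.843011; p₂ = S(12)/S(8) = 1799/2731 = 0.658733.
P(exactly one) = p₁(1−p₂) + (1−p₁)p₂ = 0.287692 + 0.103414 = 0.391106.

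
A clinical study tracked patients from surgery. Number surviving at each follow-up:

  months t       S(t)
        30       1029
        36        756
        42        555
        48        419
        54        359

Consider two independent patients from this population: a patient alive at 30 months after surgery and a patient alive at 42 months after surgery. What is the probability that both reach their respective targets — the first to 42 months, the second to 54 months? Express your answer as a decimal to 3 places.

p₁ = S(42)/S(30) = 555/1029 = 0.539359; p₂ = S(54)/S(42) = 359/555 = 0.646847.
P(both) = p₁ × p₂ = 0.539359 × 0.646847 = 0.348883.

0.349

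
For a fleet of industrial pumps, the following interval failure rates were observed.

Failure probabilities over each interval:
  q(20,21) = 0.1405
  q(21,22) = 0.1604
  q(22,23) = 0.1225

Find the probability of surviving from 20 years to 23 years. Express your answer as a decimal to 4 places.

Survival from 20 to 23 is the product of surviving each interval: (1 − 0.1405) × (1 − 0.1604) × (1 − 0.1225).
= 0.8595 × 0.8396 × 0.8775 = 0.633236.

0.6332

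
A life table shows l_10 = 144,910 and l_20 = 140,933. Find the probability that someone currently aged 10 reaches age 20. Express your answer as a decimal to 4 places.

The conditional survival probability is l_20/l_10 = 140,933/144,910 = 0.972555.

0.9726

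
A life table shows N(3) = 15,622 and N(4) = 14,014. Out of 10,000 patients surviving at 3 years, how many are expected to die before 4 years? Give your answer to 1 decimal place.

The relevant probability is 1 − 14,014/15,622 = 0.102932.
Expected number = 10,000 × 0.102932 = 1029.3.

1029.3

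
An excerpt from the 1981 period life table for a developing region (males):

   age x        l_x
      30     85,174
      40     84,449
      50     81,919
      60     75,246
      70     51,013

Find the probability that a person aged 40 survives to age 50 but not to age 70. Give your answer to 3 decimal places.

This is the probability of reaching 50 but not 70, conditional on being alive at 40: (l_50 − l_70) / l_40.
= (81,919 − 51,013) / 84,449 = 30,906 / 84,449 = 0.365972.

0.366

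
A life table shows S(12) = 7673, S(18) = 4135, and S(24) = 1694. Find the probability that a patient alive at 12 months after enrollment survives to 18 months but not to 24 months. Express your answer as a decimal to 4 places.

0.3181

This is the probability of reaching 18 but not 24, conditional on being alive at 12: (S(18) − S(24)) / S(12).
= (4135 − 1694) / 7673 = 2441 / 7673 = 0.318129.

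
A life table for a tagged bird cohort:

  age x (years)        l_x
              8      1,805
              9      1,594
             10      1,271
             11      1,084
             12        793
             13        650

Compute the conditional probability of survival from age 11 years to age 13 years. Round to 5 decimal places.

0.59963

The conditional survival probability is l_13/l_11 = 650/1,084 = 0.599631.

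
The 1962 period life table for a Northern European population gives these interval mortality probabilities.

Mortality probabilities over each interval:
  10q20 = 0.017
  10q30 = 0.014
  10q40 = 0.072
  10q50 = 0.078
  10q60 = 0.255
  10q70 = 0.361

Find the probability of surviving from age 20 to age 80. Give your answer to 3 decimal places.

Survival from 20 to 80 is the product of surviving each interval: (1 − 0.017) × (1 − 0.014) × (1 − 0.072) × (1 − 0.078) × (1 − 0.255) × (1 − 0.361).
= 0.983 × 0.986 × 0.928 × 0.922 × 0.745 × 0.639 = 0.394790.

0.395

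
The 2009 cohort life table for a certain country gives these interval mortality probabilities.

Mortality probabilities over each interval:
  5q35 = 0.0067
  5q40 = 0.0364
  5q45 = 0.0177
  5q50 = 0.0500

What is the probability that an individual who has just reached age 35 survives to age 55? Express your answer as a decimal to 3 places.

Survival from 35 to 55 is the product of surviving each interval: (1 − 0.0067) × (1 − 0.0364) × (1 − 0.0177) × (1 − 0.0500).
= 0.9933 × 0.9636 × 0.9823 × 0.9500 = 0.893192.

0.893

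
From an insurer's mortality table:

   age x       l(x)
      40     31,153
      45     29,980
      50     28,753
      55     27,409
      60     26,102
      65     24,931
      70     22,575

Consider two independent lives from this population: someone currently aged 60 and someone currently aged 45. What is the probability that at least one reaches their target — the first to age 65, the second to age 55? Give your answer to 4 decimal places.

p₁ = l(65)/l(60) = 24,931/26,102 = 0.955138; p₂ = l(55)/l(45) = 27,409/29,980 = 0.914243.
P(at least one) = 1 − (1−p₁)(1−p₂) = 1 − 0.044862 × 0.085757 = 0.996153.

0.9962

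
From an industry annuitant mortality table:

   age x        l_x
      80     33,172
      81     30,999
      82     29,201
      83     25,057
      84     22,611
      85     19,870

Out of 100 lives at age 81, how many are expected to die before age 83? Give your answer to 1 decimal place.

19.2

The relevant probability is 1 − 25,057/30,999 = 0.191684.
Expected number = 100 × 0.191684 = 19.2.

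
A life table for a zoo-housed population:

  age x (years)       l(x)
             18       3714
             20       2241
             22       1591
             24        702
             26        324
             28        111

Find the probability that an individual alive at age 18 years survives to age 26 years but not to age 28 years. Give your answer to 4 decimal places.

This is the probability of reaching 26 but not 28, conditional on being alive at 18: (l(26) − l(28)) / l(18).
= (324 − 111) / 3714 = 213 / 3714 = 0.057351.

0.0574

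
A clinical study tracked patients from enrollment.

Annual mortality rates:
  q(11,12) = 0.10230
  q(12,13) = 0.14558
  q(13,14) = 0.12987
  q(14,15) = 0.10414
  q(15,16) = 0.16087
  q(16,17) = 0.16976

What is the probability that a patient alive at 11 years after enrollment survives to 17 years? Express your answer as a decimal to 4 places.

0.4165

The overall survival probability is (1 − 0.10230) × (1 − 0.14558) × (1 − 0.12987) × (1 − 0.10414) × (1 − 0.16087) × (1 − 0.16976).
= 0.89770 × 0.85442 × 0.87013 × 0.89586 × 0.83913 × 0.83024 = 0.416543.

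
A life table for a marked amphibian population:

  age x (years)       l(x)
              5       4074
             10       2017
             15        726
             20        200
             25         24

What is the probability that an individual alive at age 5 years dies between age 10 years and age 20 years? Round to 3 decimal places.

0.446

This is the probability of reaching 10 but not 20, conditional on being alive at 5: (l(10) − l(20)) / l(5).
= (2017 − 200) / 4074 = 1817 / 4074 = 0.445999.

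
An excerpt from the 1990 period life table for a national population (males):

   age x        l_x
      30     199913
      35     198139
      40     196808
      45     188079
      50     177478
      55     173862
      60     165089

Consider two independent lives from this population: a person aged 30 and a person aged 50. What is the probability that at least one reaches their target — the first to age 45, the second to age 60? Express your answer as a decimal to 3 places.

0.996

p₁ = l_45/l_30 = 188079/199913 = 0.940804; p₂ = l_60/l_50 = 165089/177478 = 0.930194.
P(at least one) = 1 − (1−p₁)(1−p₂) = 1 − 0.059196 × 0.069806 = 0.995868.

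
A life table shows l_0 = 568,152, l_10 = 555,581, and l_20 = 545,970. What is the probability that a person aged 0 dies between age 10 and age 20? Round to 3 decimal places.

This is the probability of reaching 10 but not 20, conditional on being alive at 0: (l_10 − l_20) / l_0.
= (555,581 − 545,970) / 568,152 = 9,611 / 568,152 = 0.016916.

0.017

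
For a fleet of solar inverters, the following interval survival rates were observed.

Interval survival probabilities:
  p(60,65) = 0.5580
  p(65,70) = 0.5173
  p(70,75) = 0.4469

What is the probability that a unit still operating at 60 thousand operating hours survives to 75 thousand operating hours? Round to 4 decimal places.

0.1290

The overall survival probability is 0.5580 × 0.5173 × 0.4469.
= 0.128999.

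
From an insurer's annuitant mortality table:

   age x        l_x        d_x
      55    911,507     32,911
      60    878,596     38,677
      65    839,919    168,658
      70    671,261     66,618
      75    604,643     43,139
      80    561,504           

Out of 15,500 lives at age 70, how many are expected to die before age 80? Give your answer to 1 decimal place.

2534.4

The relevant probability is 1 − 561,504/671,261 = 0.163509.
Expected number = 15,500 × 0.163509 = 2534.4.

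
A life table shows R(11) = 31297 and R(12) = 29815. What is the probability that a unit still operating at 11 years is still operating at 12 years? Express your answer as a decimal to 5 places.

The conditional survival probability is R(12)/R(11) = 29815/31297 = 0.952647.

0.95265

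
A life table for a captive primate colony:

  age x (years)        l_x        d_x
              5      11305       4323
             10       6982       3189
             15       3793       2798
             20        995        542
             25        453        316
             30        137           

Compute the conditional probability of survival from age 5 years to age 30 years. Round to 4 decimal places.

0.0121

The conditional survival probability is l_30/l_5 = 137/11305 = 0.012119.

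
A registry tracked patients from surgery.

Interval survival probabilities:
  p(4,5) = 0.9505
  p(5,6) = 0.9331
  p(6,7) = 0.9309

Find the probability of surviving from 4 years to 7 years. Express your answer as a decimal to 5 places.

The overall survival probability is 0.9505 × 0.9331 × 0.9309.
= 0.825626.

0.82563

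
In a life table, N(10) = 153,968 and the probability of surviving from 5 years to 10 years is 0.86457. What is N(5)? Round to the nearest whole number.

178086

N(5) = N(10) / p = 153,968 / 0.86457 = 178086.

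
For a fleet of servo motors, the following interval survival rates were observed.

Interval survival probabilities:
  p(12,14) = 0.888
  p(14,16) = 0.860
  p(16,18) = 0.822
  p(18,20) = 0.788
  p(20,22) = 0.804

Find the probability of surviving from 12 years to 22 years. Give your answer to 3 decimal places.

0.398

Survival from 12 to 22 is the product of surviving each interval: 0.888 × 0.860 × 0.822 × 0.788 × 0.804.
= 0.397709.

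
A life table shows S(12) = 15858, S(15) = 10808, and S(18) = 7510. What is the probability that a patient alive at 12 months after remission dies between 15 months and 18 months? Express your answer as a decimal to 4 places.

0.2080

This is the probability of reaching 15 but not 18, conditional on being alive at 12: (S(15) − S(18)) / S(12).
= (10808 − 7510) / 15858 = 3298 / 15858 = 0.207971.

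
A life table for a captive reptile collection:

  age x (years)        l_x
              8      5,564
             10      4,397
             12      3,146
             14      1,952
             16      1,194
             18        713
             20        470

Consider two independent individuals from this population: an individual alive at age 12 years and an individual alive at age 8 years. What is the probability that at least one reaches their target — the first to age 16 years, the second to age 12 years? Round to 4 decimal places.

0.7304

p₁ = l_16/l_12 = 1,194/3,146 = 0.379530; p₂ = l_12/l_8 = 3,146/5,564 = 0.565421.
P(at least one) = 1 − (1−p₁)(1−p₂) = 1 − 0.620470 × 0.434579 = 0.730357.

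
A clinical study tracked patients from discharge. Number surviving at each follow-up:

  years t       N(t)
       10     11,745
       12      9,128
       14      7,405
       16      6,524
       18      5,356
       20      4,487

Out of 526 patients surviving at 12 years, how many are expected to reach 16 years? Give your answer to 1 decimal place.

375.9

The relevant probability is 6,524/9,128 = 0.714724.
Expected number = 526 × 0.714724 = 375.9.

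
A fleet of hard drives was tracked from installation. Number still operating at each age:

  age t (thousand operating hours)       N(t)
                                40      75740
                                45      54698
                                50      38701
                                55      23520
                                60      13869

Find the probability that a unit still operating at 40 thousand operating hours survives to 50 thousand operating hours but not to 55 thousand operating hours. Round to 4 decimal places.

0.2004

This is the probability of reaching 50 but not 55, conditional on being operational at 40: (N(50) − N(55)) / N(40).
= (38701 − 23520) / 75740 = 15181 / 75740 = 0.200436.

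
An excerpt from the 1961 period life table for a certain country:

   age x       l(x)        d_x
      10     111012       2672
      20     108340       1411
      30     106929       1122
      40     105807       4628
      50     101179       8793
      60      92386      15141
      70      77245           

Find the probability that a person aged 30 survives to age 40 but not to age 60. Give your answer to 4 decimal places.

This is the probability of reaching 40 but not 60, conditional on being alive at 30: (l(40) − l(60)) / l(30).
= (105807 − 92386) / 106929 = 13421 / 106929 = 0.125513.

0.1255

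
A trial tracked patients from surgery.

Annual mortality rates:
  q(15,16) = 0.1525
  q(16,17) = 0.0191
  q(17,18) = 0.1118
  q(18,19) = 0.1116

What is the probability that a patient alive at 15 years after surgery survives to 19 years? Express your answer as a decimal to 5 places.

P(survive 15→19) = (1 − 0.1525) × (1 − 0.0191) × (1 − 0.1118) × (1 − 0.1116).
= 0.8475 × 0.9809 × 0.8882 × 0.8884 = 0.655970.

0.65597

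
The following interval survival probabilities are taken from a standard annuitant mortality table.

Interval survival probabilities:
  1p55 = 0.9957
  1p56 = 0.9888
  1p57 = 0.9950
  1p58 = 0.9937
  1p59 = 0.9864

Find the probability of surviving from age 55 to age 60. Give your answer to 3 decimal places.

0.960

Survival from 55 to 60 is the product of surviving each interval: 0.9957 × 0.9888 × 0.9950 × 0.9937 × 0.9864.
= 0.960215.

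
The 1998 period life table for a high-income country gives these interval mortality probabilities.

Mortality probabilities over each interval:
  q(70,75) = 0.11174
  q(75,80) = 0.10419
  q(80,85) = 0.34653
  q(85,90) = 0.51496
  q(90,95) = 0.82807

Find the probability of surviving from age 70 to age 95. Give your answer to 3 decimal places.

The overall survival probability is (1 − 0.11174) × (1 − 0.10419) × (1 − 0.34653) × (1 − 0.51496) × (1 − 0.82807).
= 0.88826 × 0.89581 × 0.65347 × 0.48504 × 0.17193 = 0.043362.

0.043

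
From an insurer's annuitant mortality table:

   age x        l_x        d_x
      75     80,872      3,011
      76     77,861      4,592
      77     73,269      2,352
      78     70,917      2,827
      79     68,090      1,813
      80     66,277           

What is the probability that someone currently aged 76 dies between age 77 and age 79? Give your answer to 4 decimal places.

We want 1|2q76 = (l_77 − l_79)/l_76.
This is the probability of reaching 77 but not 79, conditional on being alive at 76: (l_77 − l_79) / l_76.
= (73,269 − 68,090) / 77,861 = 5,179 / 77,861 = 0.066516.

0.0665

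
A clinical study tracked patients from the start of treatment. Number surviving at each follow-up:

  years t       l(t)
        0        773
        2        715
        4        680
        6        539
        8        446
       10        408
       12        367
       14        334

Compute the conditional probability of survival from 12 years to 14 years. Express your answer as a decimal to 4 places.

The conditional survival probability is l(14)/l(12) = 334/367 = 0.910082.

0.9101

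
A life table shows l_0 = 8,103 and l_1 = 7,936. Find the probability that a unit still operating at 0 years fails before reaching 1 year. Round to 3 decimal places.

0.021

P(fail before 1 | operational at 0) = 1 − l_1/l_0 = 1 − 7,936/8,103 = (167)/8,103 = 0.020610.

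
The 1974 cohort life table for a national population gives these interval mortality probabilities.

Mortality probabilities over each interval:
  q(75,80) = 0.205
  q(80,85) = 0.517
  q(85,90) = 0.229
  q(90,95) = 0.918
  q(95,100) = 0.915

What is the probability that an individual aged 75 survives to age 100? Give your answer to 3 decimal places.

0.002

Chaining the interval survival probabilities: (1 − 0.205) × (1 − 0.517) × (1 − 0.229) × (1 − 0.918) × (1 − 0.915).
= 0.795 × 0.483 × 0.771 × 0.082 × 0.085 = 0.002063.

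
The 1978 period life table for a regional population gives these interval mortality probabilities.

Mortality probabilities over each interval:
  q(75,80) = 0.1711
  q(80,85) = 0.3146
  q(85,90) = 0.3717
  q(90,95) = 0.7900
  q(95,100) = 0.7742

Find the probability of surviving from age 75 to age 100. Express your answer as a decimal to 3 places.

0.017

Chaining the interval survival probabilities: (1 − 0.1711) × (1 − 0.3146) × (1 − 0.3717) × (1 − 0.7900) × (1 − 0.7742).
= 0.8289 × 0.6854 × 0.6283 × 0.2100 × 0.2258 = 0.016926.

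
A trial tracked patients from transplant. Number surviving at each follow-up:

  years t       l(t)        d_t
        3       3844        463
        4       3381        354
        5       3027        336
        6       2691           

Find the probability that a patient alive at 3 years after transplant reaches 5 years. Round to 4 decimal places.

The conditional survival probability is l(5)/l(3) = 3027/3844 = 0.787461.

0.7875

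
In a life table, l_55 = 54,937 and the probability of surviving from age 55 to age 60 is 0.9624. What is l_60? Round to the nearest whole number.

52871

l_60 = l_55 × p = 54,937 × 0.9624 = 52871.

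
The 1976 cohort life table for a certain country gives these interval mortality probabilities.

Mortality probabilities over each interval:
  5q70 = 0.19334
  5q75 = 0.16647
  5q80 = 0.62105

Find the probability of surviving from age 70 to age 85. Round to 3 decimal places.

0.255

Chaining the interval survival probabilities: (1 − 0.19334) × (1 − 0.16647) × (1 − 0.62105).
= 0.80666 × 0.83353 × 0.37895 = 0.254797.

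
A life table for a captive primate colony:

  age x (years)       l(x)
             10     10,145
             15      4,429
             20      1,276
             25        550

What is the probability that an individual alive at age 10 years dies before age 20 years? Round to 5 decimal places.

P(die before 20 | alive at 10) = 1 − l(20)/l(10) = 1 − 1,276/10,145 = (8,869)/10,145 = 0.874224.

0.87422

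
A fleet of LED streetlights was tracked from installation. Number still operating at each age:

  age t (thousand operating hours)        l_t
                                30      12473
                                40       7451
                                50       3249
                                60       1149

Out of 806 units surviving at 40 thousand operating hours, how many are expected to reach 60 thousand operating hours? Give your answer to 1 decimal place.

The relevant probability is 1149/7451 = 0.154207.
Expected number = 806 × 0.154207 = 124.3.

124.3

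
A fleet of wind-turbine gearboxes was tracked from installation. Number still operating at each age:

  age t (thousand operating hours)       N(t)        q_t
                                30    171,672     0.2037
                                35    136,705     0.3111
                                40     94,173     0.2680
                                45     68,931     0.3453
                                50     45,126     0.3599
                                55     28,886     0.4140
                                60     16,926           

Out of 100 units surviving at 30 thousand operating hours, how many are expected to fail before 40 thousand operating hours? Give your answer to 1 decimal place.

45.1

The relevant probability is 1 − 94,173/171,672 = 0.451436.
Expected number = 100 × 0.451436 = 45.1.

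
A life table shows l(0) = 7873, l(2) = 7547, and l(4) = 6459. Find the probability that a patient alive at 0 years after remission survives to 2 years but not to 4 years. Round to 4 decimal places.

This is the probability of reaching 2 but not 4, conditional on being alive at 0: (l(2) − l(4)) / l(0).
= (7547 − 6459) / 7873 = 1088 / 7873 = 0.138194.

0.1382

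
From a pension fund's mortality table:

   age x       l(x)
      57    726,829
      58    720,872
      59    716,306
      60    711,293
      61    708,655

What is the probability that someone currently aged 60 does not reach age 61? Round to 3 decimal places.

0.004

P(die before 61 | alive at 60) = 1 − l(61)/l(60) = 1 − 708,655/711,293 = (2,638)/711,293 = 0.003709.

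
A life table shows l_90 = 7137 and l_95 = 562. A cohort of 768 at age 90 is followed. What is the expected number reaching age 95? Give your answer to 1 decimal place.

60.5

The relevant probability is 562/7137 = 0.078745.
Expected number = 768 × 0.078745 = 60.5.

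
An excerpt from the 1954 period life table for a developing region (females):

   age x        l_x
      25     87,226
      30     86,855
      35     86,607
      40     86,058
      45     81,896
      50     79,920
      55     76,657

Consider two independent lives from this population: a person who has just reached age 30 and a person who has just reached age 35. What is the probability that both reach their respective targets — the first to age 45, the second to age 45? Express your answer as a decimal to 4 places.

0.8916

p₁ = l_45/l_30 = 81,896/86,855 = 0.942905; p₂ = l_45/l_35 = 81,896/86,607 = 0.945605.
P(both) = p₁ × p₂ = 0.942905 × 0.945605 = 0.891616.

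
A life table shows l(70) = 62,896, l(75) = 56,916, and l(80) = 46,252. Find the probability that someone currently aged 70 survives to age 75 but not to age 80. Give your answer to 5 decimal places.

This is the probability of reaching 75 but not 80, conditional on being alive at 70: (l(75) − l(80)) / l(70).
= (56,916 − 46,252) / 62,896 = 10,664 / 62,896 = 0.169550.

0.16955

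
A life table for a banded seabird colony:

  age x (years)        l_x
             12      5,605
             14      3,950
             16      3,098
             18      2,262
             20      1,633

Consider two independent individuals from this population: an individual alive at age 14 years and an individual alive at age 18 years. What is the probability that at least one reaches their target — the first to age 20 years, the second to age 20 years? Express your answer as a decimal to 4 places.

p₁ = l_20/l_14 = 1,633/3,950 = 0.413418; p₂ = l_20/l_18 = 1,633/2,262 = 0.721927.
P(at least one) = 1 − (1−p₁)(1−p₂) = 1 − 0.586582 × 0.278073 = 0.836887.

0.8369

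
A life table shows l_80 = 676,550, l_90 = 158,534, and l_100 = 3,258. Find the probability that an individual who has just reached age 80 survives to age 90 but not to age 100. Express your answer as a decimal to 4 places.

We want 10|10q80 = (l_90 − l_100)/l_80.
This is the probability of reaching 90 but not 100, conditional on being alive at 80: (l_90 − l_100) / l_80.
= (158,534 − 3,258) / 676,550 = 155,276 / 676,550 = 0.229511.

0.2295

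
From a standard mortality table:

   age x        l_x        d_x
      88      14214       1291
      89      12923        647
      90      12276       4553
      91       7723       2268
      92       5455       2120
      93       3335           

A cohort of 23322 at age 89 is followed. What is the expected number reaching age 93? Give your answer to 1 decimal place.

The relevant probability is 3335/12923 = 0.258067.
Expected number = 23322 × 0.258067 = 6018.6.

6018.6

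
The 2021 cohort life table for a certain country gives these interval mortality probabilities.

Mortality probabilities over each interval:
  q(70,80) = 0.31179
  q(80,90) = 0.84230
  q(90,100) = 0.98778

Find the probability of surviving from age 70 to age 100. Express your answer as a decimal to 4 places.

0.0013

Survival from 70 to 100 is the product of surviving each interval: (1 − 0.31179) × (1 − 0.84230) × (1 − 0.98778).
= 0.68821 × 0.15770 × 0.01222 = 0.001326.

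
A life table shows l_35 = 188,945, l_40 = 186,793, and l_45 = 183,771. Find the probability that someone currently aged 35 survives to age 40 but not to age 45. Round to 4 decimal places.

We want 5|5q35 = (l_40 − l_45)/l_35.
This is the probability of reaching 40 but not 45, conditional on being alive at 35: (l_40 − l_45) / l_35.
= (186,793 − 183,771) / 188,945 = 3,022 / 188,945 = 0.015994.

0.0160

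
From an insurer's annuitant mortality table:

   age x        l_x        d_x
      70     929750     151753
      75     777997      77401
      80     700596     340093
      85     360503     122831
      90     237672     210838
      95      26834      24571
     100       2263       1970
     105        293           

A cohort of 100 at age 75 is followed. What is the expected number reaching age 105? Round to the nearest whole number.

0

The relevant probability is 293/777997 = 0.000377.
Expected number = 100 × 0.000377 = 0.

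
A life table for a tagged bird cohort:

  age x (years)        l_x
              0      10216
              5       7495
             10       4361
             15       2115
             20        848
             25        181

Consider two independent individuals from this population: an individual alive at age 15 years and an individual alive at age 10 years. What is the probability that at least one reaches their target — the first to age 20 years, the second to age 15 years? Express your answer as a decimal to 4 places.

0.6915

p₁ = l_20/l_15 = 848/2115 = 0.400946; p₂ = l_15/l_10 = 2115/4361 = 0.484981.
P(at least one) = 1 − (1−p₁)(1−p₂) = 1 − 0.599054 × 0.515019 = 0.691476.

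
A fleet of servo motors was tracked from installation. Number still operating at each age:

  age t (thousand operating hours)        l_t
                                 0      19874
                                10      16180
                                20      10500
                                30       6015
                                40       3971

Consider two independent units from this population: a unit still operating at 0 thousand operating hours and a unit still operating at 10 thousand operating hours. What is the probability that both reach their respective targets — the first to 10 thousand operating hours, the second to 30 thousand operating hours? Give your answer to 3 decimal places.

p₁ = l_10/l_0 = 16180/19874 = 0.814129; p₂ = l_30/l_10 = 6015/16180 = 0.371755.
P(both) = p₁ × p₂ = 0.814129 × 0.371755 = 0.302657.

0.303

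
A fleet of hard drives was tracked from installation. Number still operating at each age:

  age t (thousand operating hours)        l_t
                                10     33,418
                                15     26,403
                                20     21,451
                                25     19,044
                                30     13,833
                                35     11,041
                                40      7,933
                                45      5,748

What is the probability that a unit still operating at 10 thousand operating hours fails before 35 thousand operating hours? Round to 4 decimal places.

P(fail before 35 | operational at 10) = 1 − l_35/l_10 = 1 − 11,041/33,418 = (22,377)/33,418 = 0.669609.

0.6696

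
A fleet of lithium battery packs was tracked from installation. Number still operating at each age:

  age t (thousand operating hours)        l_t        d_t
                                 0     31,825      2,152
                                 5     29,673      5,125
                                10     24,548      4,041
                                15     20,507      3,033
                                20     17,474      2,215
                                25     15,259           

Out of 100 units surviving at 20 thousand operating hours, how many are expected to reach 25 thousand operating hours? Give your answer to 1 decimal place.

The relevant probability is 15,259/17,474 = 0.873240.
Expected number = 100 × 0.873240 = 87.3.

87.3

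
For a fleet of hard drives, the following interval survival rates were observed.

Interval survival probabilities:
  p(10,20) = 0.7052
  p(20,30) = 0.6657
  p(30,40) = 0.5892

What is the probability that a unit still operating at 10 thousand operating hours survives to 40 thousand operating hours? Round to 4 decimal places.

The overall survival probability is 0.7052 × 0.6657 × 0.5892.
= 0.276601.

0.2766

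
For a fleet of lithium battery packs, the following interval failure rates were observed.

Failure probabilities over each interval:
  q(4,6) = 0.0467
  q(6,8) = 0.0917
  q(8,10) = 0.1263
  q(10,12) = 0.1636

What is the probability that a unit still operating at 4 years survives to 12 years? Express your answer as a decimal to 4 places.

0.6328

Survival from 4 to 12 is the product of surviving each interval: (1 − 0.0467) × (1 − 0.0917) × (1 − 0.1263) × (1 − 0.1636).
= 0.9533 × 0.9083 × 0.8737 × 0.8364 = 0.632755.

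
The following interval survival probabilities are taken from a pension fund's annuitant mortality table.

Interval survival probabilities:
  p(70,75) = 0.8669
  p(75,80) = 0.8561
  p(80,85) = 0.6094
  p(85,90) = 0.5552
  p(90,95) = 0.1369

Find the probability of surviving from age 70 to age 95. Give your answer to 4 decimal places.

The overall survival probability is 0.8669 × 0.8561 × 0.6094 × 0.5552 × 0.1369.
= 0.034375.

0.0344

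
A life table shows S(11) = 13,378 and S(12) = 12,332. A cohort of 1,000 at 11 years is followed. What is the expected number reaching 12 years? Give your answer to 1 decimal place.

The relevant probability is 12,332/13,378 = 0.921812.
Expected number = 1,000 × 0.921812 = 921.8.

921.8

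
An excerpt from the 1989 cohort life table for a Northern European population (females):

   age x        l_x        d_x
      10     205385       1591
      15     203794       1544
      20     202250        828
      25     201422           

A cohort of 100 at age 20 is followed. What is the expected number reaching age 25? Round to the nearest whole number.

100

The relevant probability is 201422/202250 = 0.995906.
Expected number = 100 × 0.995906 = 100.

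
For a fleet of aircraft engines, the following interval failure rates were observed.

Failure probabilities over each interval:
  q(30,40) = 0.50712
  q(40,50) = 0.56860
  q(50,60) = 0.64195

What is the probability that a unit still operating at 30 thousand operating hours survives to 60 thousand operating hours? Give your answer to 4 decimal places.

The overall survival probability is (1 − 0.50712) × (1 − 0.56860) × (1 − 0.64195).
= 0.49288 × 0.43140 × 0.35805 = 0.076132.

0.0761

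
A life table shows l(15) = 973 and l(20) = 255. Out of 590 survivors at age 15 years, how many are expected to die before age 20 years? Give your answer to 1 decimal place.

The relevant probability is 1 − 255/973 = 0.737924.
Expected number = 590 × 0.737924 = 435.4.

435.4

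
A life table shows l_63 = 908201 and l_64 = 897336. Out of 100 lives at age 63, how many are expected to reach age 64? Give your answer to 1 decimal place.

98.8

The relevant probability is 897336/908201 = 0.988037.
Expected number = 100 × 0.988037 = 98.8.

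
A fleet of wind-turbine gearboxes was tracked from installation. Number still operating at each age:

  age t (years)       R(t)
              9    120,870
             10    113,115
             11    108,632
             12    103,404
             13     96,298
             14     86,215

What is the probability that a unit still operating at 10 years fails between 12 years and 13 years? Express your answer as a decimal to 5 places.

This is the probability of reaching 12 but not 13, conditional on being operational at 10: (R(12) − R(13)) / R(10).
= (103,404 − 96,298) / 113,115 = 7,106 / 113,115 = 0.062821.

0.06282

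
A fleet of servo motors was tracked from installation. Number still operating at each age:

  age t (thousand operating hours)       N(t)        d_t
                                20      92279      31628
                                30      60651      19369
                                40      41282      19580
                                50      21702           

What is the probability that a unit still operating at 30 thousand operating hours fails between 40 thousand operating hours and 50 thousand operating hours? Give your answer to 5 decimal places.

0.32283

This is the probability of reaching 40 but not 50, conditional on being operational at 30: (N(40) − N(50)) / N(30).
= (41282 − 21702) / 60651 = 19580 / 60651 = 0.322831.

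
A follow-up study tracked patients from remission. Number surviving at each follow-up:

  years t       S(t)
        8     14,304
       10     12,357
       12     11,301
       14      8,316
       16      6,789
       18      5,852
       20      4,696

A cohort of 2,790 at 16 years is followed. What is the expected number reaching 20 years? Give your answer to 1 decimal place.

1929.9

The relevant probability is 4,696/6,789 = 0.691707.
Expected number = 2,790 × 0.691707 = 1929.9.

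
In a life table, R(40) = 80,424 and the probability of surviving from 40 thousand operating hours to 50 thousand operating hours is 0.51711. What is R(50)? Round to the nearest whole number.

41588

R(50) = R(40) × p = 80,424 × 0.51711 = 41588.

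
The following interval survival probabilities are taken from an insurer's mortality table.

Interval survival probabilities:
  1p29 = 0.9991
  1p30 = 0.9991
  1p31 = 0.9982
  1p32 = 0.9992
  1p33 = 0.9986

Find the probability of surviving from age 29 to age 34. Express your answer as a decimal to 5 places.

The overall survival probability is 0.9991 × 0.9991 × 0.9982 × 0.9992 × 0.9986.
= 0.994213.

0.99421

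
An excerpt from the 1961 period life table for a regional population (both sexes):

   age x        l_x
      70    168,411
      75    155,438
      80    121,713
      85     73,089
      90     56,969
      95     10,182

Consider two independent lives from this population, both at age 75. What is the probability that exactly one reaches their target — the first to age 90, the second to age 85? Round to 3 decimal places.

0.492

p₁ = l_90/l_75 = 56,969/155,438 = 0.366506; p₂ = l_85/l_75 = 73,089/155,438 = 0.470213.
P(exactly one) = p₁(1−p₂) + (1−p₁)p₂ = 0.194170 + 0.297877 = 0.492047.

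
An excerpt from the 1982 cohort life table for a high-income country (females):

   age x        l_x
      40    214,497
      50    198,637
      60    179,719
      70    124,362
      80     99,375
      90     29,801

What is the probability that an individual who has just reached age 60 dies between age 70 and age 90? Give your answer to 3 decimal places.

0.526

This is the probability of reaching 70 but not 90, conditional on being alive at 60: (l_70 − l_90) / l_60.
= (124,362 − 29,801) / 179,719 = 94,561 / 179,719 = 0.526160.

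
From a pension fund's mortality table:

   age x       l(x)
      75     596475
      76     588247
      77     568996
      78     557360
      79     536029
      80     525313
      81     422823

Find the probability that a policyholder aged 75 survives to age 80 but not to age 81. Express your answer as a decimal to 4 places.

0.1718

This is the probability of reaching 80 but not 81, conditional on being alive at 75: (l(80) − l(81)) / l(75).
= (525313 − 422823) / 596475 = 102490 / 596475 = 0.171826.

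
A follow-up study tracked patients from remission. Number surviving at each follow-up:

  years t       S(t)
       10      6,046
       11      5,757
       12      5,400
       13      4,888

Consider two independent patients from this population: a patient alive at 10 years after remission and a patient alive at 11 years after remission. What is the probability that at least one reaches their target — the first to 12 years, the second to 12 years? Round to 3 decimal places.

p₁ = S(12)/S(10) = 5,400/6,046 = 0.893152; p₂ = S(12)/S(11) = 5,400/5,757 = 0.937989.
P(at least one) = 1 − (1−p₁)(1−p₂) = 1 − 0.106848 × 0.062011 = 0.993374.

0.993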